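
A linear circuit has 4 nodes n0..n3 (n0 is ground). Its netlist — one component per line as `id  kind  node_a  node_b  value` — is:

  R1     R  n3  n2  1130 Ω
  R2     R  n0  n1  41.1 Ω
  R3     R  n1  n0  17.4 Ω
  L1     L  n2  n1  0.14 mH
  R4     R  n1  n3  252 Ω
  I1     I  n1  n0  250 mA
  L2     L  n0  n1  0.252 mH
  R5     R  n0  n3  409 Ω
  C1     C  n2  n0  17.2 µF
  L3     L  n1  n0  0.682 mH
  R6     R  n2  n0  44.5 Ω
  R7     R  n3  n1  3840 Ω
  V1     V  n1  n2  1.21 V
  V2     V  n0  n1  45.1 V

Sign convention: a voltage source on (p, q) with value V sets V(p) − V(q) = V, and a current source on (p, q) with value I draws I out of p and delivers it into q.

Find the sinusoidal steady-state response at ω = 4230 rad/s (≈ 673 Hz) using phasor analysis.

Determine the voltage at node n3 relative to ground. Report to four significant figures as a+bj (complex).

-30.65+0.000j V

MNA unknowns: 3 node voltages V₁..V_3 plus 2 source currents (V1, V2)
R1: Y=0.0008850+0.000j on G[3,2]
R2: Y=0.02433+0.000j on G[0,1]
R3: Y=0.05747+0.000j on G[1,0]
L1: Y=0.000-1.689j on G[2,1]
R4: Y=0.003968+0.000j on G[1,3]
I1: z[1]−=0.25, z[0]+=0.25
L2: Y=0.000-0.9381j on G[0,1]
R5: Y=0.002445+0.000j on G[0,3]
C1: Y=0.000+0.07276j on G[2,0]
L3: Y=0.000-0.3466j on G[1,0]
R6: Y=0.02247+0.000j on G[2,0]
R7: Y=0.0002604+0.000j on G[3,1]
V1: row V1−V2=1.21, i_V1 at 1,2
V2: row V0−V1=45.1, i_V2 at 0,1
solve → V1=-45.10+0.000j, V2=-46.31+0.000j, V3=-30.65+0.000j
aux → i_V1=-1.055-1.326j, i_V2=-4.555+54.57j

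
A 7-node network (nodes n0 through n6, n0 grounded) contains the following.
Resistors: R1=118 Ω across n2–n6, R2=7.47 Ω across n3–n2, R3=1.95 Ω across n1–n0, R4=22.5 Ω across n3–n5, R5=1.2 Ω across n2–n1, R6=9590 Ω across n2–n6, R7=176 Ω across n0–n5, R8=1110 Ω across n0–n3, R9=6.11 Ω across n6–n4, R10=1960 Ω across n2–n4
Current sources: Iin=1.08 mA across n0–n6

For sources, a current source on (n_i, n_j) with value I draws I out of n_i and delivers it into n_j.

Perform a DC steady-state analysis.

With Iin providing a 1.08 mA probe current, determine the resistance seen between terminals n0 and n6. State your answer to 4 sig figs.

R_eq = 113.1 Ω

Element admittances at DC:
  Y(R1) = 0.008475 S between n2,n6
  Y(R2) = 0.1339 S between n3,n2
  Y(R3) = 0.5128 S between n1,n0
  Y(R4) = 0.04444 S between n3,n5
  Y(R5) = 0.8333 S between n2,n1
  Y(R6) = 0.0001043 S between n2,n6
  Y(R7) = 0.005682 S between n0,n5
  Y(R8) = 0.0009009 S between n0,n3
  Y(R9) = 0.1637 S between n6,n4
  Y(R10) = 0.0005102 S between n2,n4
  Iin: injects 0.00108 A into n6 (from n0)
Assemble and solve the 6×6 MNA system:
  V(n1)=0.002069  V(n2)=0.003342  V(n3)=0.003200  V(n4)=0.1218  V(n5)=0.002837  V(n6)=0.1222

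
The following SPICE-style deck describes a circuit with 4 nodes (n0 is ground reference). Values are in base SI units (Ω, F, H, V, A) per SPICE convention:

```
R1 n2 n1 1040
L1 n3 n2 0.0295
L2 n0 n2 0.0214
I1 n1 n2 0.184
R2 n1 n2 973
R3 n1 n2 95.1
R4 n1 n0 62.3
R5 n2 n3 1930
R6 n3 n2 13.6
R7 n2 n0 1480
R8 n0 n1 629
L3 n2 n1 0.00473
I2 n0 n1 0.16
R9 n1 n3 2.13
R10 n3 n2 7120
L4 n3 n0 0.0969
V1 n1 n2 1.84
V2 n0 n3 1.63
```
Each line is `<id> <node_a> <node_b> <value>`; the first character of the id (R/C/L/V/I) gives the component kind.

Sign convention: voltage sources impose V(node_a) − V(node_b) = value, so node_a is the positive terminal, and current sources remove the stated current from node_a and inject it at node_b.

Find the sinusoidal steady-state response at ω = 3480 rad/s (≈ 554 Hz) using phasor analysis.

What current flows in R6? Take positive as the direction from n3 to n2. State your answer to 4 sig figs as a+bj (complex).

0.09216+0.006663j A

MNA unknowns: 3 node voltages V₁..V_3 plus 2 source currents (V1, V2)
R1: Y=0.0009615+0.000j on G[2,1]
L1: Y=0.000-0.009741j on G[3,2]
L2: Y=0.000-0.01343j on G[0,2]
I1: z[1]−=0.184, z[2]+=0.184
R2: Y=0.001028+0.000j on G[1,2]
R3: Y=0.01052+0.000j on G[1,2]
R4: Y=0.01605+0.000j on G[1,0]
R5: Y=0.0005181+0.000j on G[2,3]
R6: Y=0.07353+0.000j on G[3,2]
R7: Y=0.0006757+0.000j on G[2,0]
R8: Y=0.001590+0.000j on G[0,1]
L3: Y=0.000-0.06075j on G[2,1]
I2: z[0]−=0.16, z[1]+=0.16
R9: Y=0.4695+0.000j on G[1,3]
R10: Y=0.0001404+0.000j on G[3,2]
L4: Y=0.000-0.002965j on G[3,0]
V1: row V1−V2=1.84, i_V1 at 1,2
V2: row V0−V3=1.63, i_V2 at 0,3
solve → V1=-1.043-0.09062j, V2=-2.883-0.09062j, V3=-1.630+0.000j
aux → i_V1=-0.3040+0.1559j, i_V2=-0.1816+0.04189j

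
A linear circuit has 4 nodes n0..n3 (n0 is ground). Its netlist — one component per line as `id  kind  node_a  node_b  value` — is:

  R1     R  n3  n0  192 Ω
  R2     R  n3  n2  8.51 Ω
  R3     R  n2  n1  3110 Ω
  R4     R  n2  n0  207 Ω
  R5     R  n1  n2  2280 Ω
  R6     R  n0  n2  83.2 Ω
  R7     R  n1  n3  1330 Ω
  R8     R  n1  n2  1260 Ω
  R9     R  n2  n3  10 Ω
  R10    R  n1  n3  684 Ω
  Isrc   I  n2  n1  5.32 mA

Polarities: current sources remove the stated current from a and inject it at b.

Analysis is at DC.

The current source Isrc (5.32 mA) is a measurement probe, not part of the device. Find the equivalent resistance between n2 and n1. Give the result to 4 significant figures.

Apply KCL at each of the 3 non-ground nodes and solve the resulting linear system.
Node n1: branches {R3, R5, R7, R8, R10, Isrc} → V_1 = 1.417
Node n2: branches {R2, R3, R4, R5, R6, R8, R9, Isrc} → V_2 = -0.003319
Node n3: branches {R1, R2, R7, R9, R10} → V_3 = 0.01074

R_eq = 267.0 Ω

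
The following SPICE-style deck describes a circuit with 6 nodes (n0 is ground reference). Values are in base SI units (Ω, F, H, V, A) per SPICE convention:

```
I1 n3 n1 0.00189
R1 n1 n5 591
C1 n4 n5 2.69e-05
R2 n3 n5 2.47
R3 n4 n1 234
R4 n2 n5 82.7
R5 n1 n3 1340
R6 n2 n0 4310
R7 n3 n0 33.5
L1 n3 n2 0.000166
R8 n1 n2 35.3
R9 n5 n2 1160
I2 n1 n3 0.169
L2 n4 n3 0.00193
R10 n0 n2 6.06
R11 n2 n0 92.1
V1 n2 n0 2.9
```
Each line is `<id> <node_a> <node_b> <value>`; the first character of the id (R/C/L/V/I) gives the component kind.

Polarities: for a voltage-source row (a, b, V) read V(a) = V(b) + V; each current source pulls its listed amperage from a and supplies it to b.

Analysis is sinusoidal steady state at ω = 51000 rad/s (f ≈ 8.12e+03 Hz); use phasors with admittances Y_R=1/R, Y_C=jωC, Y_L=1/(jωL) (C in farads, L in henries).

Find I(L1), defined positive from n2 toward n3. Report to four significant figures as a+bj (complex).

Element admittances at ω=51000 rad/s:
  I1: injects 0.00189 A into n1 (from n3)
  Y(R1) = 0.001692+0.000j S between n1,n5
  Y(C1) = 0.000+1.372j S between n4,n5
  Y(R2) = 0.4049+0.000j S between n3,n5
  Y(R3) = 0.004274+0.000j S between n4,n1
  Y(R4) = 0.01209+0.000j S between n2,n5
  Y(R5) = 0.0007463+0.000j S between n1,n3
  Y(R6) = 0.0002320+0.000j S between n2,n0
  Y(R7) = 0.02985+0.000j S between n3,n0
  Y(L1) = 0.000-0.1181j S between n3,n2
  Y(R8) = 0.02833+0.000j S between n1,n2
  Y(R9) = 0.0008621+0.000j S between n5,n2
  I2: injects 0.169 A into n3 (from n1)
  Y(L2) = 0.000-0.01016j S between n4,n3
  Y(R10) = 0.1650+0.000j S between n0,n2
  Y(R11) = 0.01086+0.000j S between n2,n0
  V1: constraint V(n2)−V(n0) = 2.9
Assemble and solve the 6×6 MNA system:
  V(n1)=-1.854+0.06833j  V(n2)=2.900+0.000j  V(n3)=3.046+0.3624j  V(n4)=2.971+0.3603j  V(n5)=2.972+0.3453j
  i(V1)=-0.6016-0.01082j

-0.04281+0.01723j A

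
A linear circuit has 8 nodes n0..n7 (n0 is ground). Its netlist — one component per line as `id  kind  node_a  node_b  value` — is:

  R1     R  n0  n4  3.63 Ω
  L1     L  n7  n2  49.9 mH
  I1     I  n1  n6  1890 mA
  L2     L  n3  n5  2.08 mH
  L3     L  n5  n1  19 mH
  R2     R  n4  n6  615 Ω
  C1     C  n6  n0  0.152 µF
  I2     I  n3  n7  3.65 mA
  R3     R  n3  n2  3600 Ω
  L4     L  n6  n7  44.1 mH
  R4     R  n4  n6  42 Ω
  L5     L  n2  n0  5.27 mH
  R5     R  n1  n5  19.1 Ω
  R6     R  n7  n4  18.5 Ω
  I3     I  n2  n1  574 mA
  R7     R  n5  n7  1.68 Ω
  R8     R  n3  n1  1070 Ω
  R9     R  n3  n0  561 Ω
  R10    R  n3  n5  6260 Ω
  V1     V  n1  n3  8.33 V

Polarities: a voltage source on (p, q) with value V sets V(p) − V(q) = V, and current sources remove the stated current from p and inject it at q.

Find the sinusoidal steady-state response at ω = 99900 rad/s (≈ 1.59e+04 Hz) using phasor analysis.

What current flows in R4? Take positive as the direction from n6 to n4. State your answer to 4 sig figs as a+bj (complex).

1.281-0.7531j A

Element admittances at ω=99900 rad/s:
  Y(R1) = 0.2755+0.000j S between n0,n4
  Y(L1) = 0.000-0.0002006j S between n7,n2
  I1: injects 1.89 A into n6 (from n1)
  Y(L2) = 0.000-0.004813j S between n3,n5
  Y(L3) = 0.000-0.0005268j S between n5,n1
  Y(R2) = 0.001626+0.000j S between n4,n6
  Y(C1) = 0.000+0.01518j S between n6,n0
  I2: injects 0.00365 A into n7 (from n3)
  Y(R3) = 0.0002778+0.000j S between n3,n2
  Y(L4) = 0.000-0.0002270j S between n6,n7
  Y(R4) = 0.02381+0.000j S between n4,n6
  Y(L5) = 0.000-0.001899j S between n2,n0
  Y(R5) = 0.05236+0.000j S between n1,n5
  Y(R6) = 0.05405+0.000j S between n7,n4
  I3: injects 0.574 A into n1 (from n2)
  Y(R7) = 0.5952+0.000j S between n5,n7
  Y(R8) = 0.0009346+0.000j S between n3,n1
  Y(R9) = 0.001783+0.000j S between n3,n0
  Y(R10) = 0.0001597+0.000j S between n3,n5
  V1: constraint V(n1)−V(n3) = 8.33
Assemble and solve the 8×8 MNA system:
  V(n1)=-47.89-8.822j  V(n2)=-37.58-276.2j  V(n3)=-56.22-8.822j  V(n4)=0.3492-3.186j  V(n5)=-25.22-4.639j  V(n6)=54.14-34.82j  V(n7)=-23.18-4.541j
  i(V1)=-0.1346+0.2071j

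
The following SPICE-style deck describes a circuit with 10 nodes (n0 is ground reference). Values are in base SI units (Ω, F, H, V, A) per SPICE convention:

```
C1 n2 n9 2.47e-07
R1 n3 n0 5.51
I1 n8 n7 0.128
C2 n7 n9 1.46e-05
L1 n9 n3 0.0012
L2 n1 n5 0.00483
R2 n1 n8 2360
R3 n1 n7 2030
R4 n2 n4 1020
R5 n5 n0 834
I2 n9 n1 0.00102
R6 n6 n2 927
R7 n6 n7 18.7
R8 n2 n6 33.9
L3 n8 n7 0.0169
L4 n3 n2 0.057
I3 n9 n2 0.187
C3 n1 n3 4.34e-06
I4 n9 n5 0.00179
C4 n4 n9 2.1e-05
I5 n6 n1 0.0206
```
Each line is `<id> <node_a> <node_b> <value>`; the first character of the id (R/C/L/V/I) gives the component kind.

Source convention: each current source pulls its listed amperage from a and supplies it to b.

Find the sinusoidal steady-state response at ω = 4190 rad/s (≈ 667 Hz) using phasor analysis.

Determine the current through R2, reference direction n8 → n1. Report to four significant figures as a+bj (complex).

0.0001004-0.004435j A

MNA unknowns: 9 node voltages V₁..V_9
C1: Y=0.000+0.001035j on G[2,9]
R1: Y=0.1815+0.000j on G[3,0]
I1: z[8]−=0.128, z[7]+=0.128
C2: Y=0.000+0.06117j on G[7,9]
L1: Y=0.000-0.1989j on G[9,3]
L2: Y=0.000-0.04941j on G[1,5]
R2: Y=0.0004237+0.000j on G[1,8]
R3: Y=0.0004926+0.000j on G[1,7]
R4: Y=0.0009804+0.000j on G[2,4]
R5: Y=0.001199+0.000j on G[5,0]
I2: z[9]−=0.00102, z[1]+=0.00102
R6: Y=0.001079+0.000j on G[6,2]
R7: Y=0.05348+0.000j on G[6,7]
R8: Y=0.02950+0.000j on G[2,6]
L3: Y=0.000-0.01412j on G[8,7]
L4: Y=0.000-0.004187j on G[3,2]
I3: z[9]−=0.187, z[2]+=0.187
C3: Y=0.000+0.01818j on G[1,3]
I4: z[9]−=0.00179, z[5]+=0.00179
C4: Y=0.000+0.08799j on G[4,9]
I5: z[6]−=0.0206, z[1]+=0.0206
solve → V1=-0.1963-1.314j, V2=9.297-1.166j, V3=0.001501+0.008408j, V4=-0.2308-0.1926j, V5=-0.2272-1.273j, V6=3.363-2.148j, V7=0.3546-2.710j, V8=0.04058-11.78j, V9=-0.2200-0.08643j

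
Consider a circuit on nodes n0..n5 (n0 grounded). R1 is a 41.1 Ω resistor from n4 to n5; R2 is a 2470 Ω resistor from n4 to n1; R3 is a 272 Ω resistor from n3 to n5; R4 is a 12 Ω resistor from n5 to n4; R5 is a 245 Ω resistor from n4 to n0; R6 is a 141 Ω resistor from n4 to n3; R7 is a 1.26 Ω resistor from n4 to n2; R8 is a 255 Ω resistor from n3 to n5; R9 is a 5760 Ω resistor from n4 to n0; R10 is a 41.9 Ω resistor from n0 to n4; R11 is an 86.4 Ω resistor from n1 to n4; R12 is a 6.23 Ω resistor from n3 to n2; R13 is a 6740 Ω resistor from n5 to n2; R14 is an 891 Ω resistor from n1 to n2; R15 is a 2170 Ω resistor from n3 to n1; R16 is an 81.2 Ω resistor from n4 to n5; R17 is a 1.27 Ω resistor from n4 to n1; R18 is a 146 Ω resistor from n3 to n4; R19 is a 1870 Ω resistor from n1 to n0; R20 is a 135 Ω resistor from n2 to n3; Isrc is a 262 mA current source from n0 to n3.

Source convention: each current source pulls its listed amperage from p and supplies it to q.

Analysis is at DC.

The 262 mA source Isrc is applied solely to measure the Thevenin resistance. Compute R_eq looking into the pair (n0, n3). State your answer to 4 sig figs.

R_eq = 41.14 Ω

Element admittances at DC:
  Y(R1) = 0.02433 S between n4,n5
  Y(R2) = 0.0004049 S between n4,n1
  Y(R3) = 0.003676 S between n3,n5
  Y(R4) = 0.08333 S between n5,n4
  Y(R5) = 0.004082 S between n4,n0
  Y(R6) = 0.007092 S between n4,n3
  Y(R7) = 0.7937 S between n4,n2
  Y(R8) = 0.003922 S between n3,n5
  Y(R9) = 0.0001736 S between n4,n0
  Y(R10) = 0.02387 S between n0,n4
  Y(R11) = 0.01157 S between n1,n4
  Y(R12) = 0.1605 S between n3,n2
  Y(R13) = 0.0001484 S between n5,n2
  Y(R14) = 0.001122 S between n1,n2
  Y(R15) = 0.0004608 S between n3,n1
  Y(R16) = 0.01232 S between n4,n5
  Y(R17) = 0.7874 S between n4,n1
  Y(R18) = 0.006849 S between n3,n4
  Y(R19) = 0.0005348 S between n1,n0
  Y(R20) = 0.007407 S between n2,n3
  Isrc: injects 0.262 A into n3 (from n0)
Assemble and solve the 5×5 MNA system:
  V(n1)=9.138  V(n2)=9.428  V(n3)=10.78  V(n4)=9.143  V(n5)=9.241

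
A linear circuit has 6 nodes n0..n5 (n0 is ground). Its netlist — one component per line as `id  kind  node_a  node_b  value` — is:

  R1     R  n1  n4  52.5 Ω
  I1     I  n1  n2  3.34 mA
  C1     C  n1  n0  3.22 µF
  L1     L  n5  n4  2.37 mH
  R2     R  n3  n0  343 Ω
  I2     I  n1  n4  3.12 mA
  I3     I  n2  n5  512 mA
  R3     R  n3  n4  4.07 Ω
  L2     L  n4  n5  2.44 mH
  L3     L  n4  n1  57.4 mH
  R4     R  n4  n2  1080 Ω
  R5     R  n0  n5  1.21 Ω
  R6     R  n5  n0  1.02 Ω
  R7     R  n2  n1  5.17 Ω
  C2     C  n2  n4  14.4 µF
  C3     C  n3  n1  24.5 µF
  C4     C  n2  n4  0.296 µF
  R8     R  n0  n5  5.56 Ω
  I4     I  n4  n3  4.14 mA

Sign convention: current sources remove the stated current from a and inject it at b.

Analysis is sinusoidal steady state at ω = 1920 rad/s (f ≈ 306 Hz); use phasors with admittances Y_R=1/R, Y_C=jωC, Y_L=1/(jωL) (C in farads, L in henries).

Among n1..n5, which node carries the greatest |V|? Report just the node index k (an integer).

MNA unknowns: 5 node voltages V₁..V_5
R1: Y=0.01905+0.000j on G[1,4]
I1: z[1]−=0.00334, z[2]+=0.00334
C1: Y=0.000+0.006182j on G[1,0]
L1: Y=0.000-0.2198j on G[5,4]
R2: Y=0.002915+0.000j on G[3,0]
I2: z[1]−=0.00312, z[4]+=0.00312
I3: z[2]−=0.512, z[5]+=0.512
R3: Y=0.2457+0.000j on G[3,4]
L2: Y=0.000-0.2135j on G[4,5]
L3: Y=0.000-0.009074j on G[4,1]
R4: Y=0.0009259+0.000j on G[4,2]
R5: Y=0.8264+0.000j on G[0,5]
R6: Y=0.9804+0.000j on G[5,0]
R7: Y=0.1934+0.000j on G[2,1]
C2: Y=0.000+0.02765j on G[2,4]
C3: Y=0.000+0.04704j on G[3,1]
C4: Y=0.000+0.0005683j on G[2,4]
R8: Y=0.1799+0.000j on G[0,5]
I4: z[4]−=0.00414, z[3]+=0.00414
solve → V1=-1.948+5.300j, V2=-3.558+5.783j, V3=-1.233-1.213j, V4=-0.01766-1.090j, V5=0.01830+0.007842j

2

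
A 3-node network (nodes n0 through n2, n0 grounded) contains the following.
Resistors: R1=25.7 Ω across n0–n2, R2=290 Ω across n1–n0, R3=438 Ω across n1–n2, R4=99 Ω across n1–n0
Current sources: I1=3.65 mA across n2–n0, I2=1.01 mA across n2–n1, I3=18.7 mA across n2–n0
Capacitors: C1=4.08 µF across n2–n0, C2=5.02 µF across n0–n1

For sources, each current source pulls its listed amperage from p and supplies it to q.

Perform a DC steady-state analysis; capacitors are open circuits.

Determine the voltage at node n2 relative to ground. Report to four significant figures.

Element admittances at DC:
  Y(R1) = 0.03891 S between n0,n2
  I1: injects 0.00365 A into n0 (from n2)
  I2: injects 0.00101 A into n1 (from n2)
  Y(C1) = 0.000 S between n2,n0
  Y(C2) = 0.000 S between n0,n1
  Y(R2) = 0.003448 S between n1,n0
  Y(R3) = 0.002283 S between n1,n2
  Y(R4) = 0.01010 S between n1,n0
  I3: injects 0.0187 A into n0 (from n2)
Assemble and solve the 2×2 MNA system:
  V(n1)=-0.01813  V(n2)=-0.5681

-0.5681 V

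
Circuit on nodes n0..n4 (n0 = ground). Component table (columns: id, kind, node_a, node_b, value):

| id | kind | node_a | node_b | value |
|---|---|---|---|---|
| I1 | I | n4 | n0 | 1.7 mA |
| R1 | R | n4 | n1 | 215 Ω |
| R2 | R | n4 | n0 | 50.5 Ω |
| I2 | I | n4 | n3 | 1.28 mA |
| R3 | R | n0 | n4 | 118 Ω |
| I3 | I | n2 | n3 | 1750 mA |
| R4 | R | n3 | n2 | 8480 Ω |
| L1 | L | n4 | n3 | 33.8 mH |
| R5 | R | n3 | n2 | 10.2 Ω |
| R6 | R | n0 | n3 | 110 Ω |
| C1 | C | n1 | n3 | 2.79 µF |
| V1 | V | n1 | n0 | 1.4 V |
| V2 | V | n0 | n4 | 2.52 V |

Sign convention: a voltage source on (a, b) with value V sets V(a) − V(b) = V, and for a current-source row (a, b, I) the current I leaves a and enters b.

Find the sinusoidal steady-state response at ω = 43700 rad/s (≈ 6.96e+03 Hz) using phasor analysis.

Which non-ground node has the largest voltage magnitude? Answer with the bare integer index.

Element admittances at ω=43700 rad/s:
  I1: injects 0.0017 A into n0 (from n4)
  Y(R1) = 0.004651+0.000j S between n4,n1
  Y(R2) = 0.01980+0.000j S between n4,n0
  I2: injects 0.00128 A into n3 (from n4)
  Y(R3) = 0.008475+0.000j S between n0,n4
  I3: injects 1.75 A into n3 (from n2)
  Y(R4) = 0.0001179+0.000j S between n3,n2
  Y(L1) = 0.000-0.0006770j S between n4,n3
  Y(R5) = 0.09804+0.000j S between n3,n2
  Y(R6) = 0.009091+0.000j S between n0,n3
  Y(C1) = 0.000+0.1219j S between n1,n3
  V1: constraint V(n1)−V(n0) = 1.4
  V2: constraint V(n0)−V(n4) = 2.52
Assemble and solve the 6×6 MNA system:
  V(n1)=1.400+0.000j  V(n2)=-16.41+0.09552j  V(n3)=1.415+0.09552j  V(n4)=-2.520+0.000j
  i(V1)=-0.02988+0.001796j  i(V2)=-0.08657+0.002664j

2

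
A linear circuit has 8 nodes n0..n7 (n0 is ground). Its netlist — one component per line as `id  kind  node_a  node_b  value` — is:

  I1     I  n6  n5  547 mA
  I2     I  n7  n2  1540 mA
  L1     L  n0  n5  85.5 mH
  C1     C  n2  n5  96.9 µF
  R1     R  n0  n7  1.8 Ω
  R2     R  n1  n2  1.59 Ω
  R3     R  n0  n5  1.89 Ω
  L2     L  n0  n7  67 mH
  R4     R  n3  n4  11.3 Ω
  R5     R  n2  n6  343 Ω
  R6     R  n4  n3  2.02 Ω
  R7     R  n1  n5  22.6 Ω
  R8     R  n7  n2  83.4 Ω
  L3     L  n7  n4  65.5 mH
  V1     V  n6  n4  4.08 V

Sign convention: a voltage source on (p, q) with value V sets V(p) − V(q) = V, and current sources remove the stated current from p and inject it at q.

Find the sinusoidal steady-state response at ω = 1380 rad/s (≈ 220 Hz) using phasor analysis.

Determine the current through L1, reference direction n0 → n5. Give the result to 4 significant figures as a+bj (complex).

-0.0005775+0.03077j A

Apply KCL at each of the 7 non-ground nodes and solve the resulting linear system.
Node n1: branches {R2, R7} → V_1 = 6.375-8.688j
Node n2: branches {I2, C1, R2, R5, R8} → V_2 = 6.568-9.304j
Node n3: branches {R4, R6} → V_3 = -12.98-45.44j
Node n4: branches {R4, R6, L3, V1} → V_4 = -12.98-45.44j
Node n5: branches {I1, L1, C1, R3, R7} → V_5 = 3.631+0.06813j
Node n6: branches {I1, R5, V1} → V_6 = -8.901-45.44j
Node n7: branches {I2, R1, L2, R8, L3} → V_7 = -3.458-0.07681j
Source currents: i(V1)=-0.5019+0.1054j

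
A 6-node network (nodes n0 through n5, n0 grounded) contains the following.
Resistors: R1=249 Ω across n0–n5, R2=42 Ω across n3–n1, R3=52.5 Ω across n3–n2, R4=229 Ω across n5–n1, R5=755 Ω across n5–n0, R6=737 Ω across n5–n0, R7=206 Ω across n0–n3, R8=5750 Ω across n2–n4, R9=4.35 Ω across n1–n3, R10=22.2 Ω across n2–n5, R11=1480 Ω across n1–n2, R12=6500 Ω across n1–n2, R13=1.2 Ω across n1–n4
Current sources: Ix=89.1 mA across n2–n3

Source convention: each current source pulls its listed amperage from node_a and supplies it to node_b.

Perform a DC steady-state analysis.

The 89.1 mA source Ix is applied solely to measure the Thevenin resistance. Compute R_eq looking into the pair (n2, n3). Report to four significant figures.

R_eq = 38.23 Ω

Element admittances at DC:
  Y(R1) = 0.004016 S between n0,n5
  Y(R2) = 0.02381 S between n3,n1
  Y(R3) = 0.01905 S between n3,n2
  Y(R4) = 0.004367 S between n5,n1
  Y(R5) = 0.001325 S between n5,n0
  Y(R6) = 0.001357 S between n5,n0
  Y(R7) = 0.004854 S between n0,n3
  Y(R8) = 0.0001739 S between n2,n4
  Y(R9) = 0.2299 S between n1,n3
  Y(R10) = 0.04505 S between n2,n5
  Y(R11) = 0.0006757 S between n1,n2
  Y(R12) = 0.0001538 S between n1,n2
  Y(R13) = 0.8333 S between n1,n4
  Ix: injects 0.0891 A into n3 (from n2)
Assemble and solve the 5×5 MNA system:
  V(n1)=1.644  V(n2)=-1.700  V(n3)=1.706  V(n4)=1.643  V(n5)=-1.237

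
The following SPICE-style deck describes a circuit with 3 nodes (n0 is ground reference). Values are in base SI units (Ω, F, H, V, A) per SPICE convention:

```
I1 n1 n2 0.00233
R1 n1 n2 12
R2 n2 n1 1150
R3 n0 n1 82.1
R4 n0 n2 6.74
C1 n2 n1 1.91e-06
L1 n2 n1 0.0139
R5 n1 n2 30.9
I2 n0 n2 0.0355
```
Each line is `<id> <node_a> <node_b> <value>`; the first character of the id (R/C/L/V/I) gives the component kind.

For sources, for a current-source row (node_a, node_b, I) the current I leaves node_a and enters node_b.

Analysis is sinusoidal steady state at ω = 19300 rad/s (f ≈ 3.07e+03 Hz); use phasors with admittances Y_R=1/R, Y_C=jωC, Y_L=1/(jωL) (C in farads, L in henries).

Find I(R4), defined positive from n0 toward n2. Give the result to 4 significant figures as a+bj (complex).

Element admittances at ω=19300 rad/s:
  I1: injects 0.00233 A into n2 (from n1)
  Y(R1) = 0.08333+0.000j S between n1,n2
  Y(R2) = 0.0008696+0.000j S between n2,n1
  Y(R3) = 0.01218+0.000j S between n0,n1
  Y(R4) = 0.1484+0.000j S between n0,n2
  Y(C1) = 0.000+0.03686j S between n2,n1
  Y(L1) = 0.000-0.003728j S between n2,n1
  Y(R5) = 0.03236+0.000j S between n1,n2
  I2: injects 0.0355 A into n2 (from n0)
Assemble and solve the 2×2 MNA system:
  V(n1)=0.1871+0.008822j  V(n2)=0.2239-0.0007242j

-0.03322+0.0001075j A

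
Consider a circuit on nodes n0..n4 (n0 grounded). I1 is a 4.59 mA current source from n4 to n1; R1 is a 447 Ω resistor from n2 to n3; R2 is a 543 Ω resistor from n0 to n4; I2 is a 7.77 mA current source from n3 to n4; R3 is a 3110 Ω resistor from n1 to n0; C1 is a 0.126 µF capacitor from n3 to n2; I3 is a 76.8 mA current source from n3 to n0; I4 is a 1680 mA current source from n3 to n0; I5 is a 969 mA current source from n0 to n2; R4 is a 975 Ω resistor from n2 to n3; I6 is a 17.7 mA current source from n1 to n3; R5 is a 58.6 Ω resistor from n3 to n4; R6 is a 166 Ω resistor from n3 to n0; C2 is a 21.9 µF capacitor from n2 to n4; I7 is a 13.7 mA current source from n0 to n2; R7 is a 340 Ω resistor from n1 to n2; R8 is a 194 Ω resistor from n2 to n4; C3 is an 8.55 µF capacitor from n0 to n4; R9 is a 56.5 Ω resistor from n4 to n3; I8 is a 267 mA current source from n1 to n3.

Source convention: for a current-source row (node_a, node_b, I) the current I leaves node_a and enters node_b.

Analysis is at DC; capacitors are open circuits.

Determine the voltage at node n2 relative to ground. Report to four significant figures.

-1.830 V

Element admittances at DC:
  I1: injects 0.00459 A into n1 (from n4)
  Y(R1) = 0.002237 S between n2,n3
  Y(R2) = 0.001842 S between n0,n4
  I2: injects 0.00777 A into n4 (from n3)
  Y(R3) = 0.0003215 S between n1,n0
  Y(C1) = 0.000 S between n3,n2
  I3: injects 0.0768 A into n0 (from n3)
  I4: injects 1.68 A into n0 (from n3)
  I5: injects 0.969 A into n2 (from n0)
  Y(R4) = 0.001026 S between n2,n3
  I6: injects 0.0177 A into n3 (from n1)
  Y(R5) = 0.01706 S between n3,n4
  Y(R6) = 0.006024 S between n3,n0
  Y(C2) = 0.000 S between n2,n4
  I7: injects 0.0137 A into n2 (from n0)
  Y(R7) = 0.002941 S between n1,n2
  Y(R8) = 0.005155 S between n2,n4
  Y(C3) = 0.000 S between n0,n4
  Y(R9) = 0.01770 S between n4,n3
  I8: injects 0.267 A into n3 (from n1)
Assemble and solve the 4×4 MNA system:
  V(n1)=-87.50  V(n2)=-1.830  V(n3)=-98.67  V(n4)=-82.29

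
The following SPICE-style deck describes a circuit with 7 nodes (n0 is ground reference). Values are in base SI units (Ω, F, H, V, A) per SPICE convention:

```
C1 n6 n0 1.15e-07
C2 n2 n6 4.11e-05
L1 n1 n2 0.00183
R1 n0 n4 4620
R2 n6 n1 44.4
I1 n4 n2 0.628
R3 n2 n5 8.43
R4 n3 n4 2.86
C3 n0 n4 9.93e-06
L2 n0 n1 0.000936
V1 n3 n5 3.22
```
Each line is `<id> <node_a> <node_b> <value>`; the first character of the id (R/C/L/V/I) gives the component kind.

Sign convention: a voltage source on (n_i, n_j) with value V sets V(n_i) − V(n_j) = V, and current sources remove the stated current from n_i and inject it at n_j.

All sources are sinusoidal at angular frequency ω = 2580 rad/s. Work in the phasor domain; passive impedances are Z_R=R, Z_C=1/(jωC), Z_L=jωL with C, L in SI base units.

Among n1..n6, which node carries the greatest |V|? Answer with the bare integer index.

Element admittances at ω=2580 rad/s:
  Y(C1) = 0.000+0.0002967j S between n6,n0
  Y(C2) = 0.000+0.1060j S between n2,n6
  Y(L1) = 0.000-0.2118j S between n1,n2
  Y(R1) = 0.0002165+0.000j S between n0,n4
  Y(R2) = 0.02252+0.000j S between n6,n1
  I1: injects 0.628 A into n2 (from n4)
  Y(R3) = 0.1186+0.000j S between n2,n5
  Y(R4) = 0.3497+0.000j S between n3,n4
  Y(C3) = 0.000+0.02562j S between n0,n4
  Y(L2) = 0.000-0.4141j S between n0,n1
  V1: constraint V(n3)−V(n5) = 3.22
Assemble and solve the 7×7 MNA system:
  V(n1)=-0.2570+0.09780j  V(n2)=-0.7451+0.3437j  V(n3)=-2.478+1.239j  V(n4)=-4.159+1.543j  V(n5)=-5.698+1.239j  V(n6)=-0.7719+0.2337j
  i(V1)=-0.5876+0.1062j

5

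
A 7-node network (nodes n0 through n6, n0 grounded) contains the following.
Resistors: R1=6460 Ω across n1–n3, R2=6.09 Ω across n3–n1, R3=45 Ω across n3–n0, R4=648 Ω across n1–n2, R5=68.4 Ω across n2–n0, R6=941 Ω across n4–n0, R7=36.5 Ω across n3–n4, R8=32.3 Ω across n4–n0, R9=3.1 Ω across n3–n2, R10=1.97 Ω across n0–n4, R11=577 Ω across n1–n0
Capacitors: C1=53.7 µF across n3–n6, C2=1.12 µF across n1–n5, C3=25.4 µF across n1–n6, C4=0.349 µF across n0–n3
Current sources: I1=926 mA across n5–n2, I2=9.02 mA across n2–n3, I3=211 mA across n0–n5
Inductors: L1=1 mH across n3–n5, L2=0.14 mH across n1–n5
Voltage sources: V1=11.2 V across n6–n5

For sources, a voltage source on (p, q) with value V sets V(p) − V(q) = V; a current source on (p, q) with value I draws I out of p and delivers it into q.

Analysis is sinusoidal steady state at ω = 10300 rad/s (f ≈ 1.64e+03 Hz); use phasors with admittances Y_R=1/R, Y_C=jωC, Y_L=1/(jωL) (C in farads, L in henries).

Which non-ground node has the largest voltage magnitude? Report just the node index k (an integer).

MNA unknowns: 6 node voltages V₁..V_6 plus 1 source current (V1)
R1: Y=0.0001548+0.000j on G[1,3]
C1: Y=0.000+0.5531j on G[3,6]
C2: Y=0.000+0.01154j on G[1,5]
R2: Y=0.1642+0.000j on G[3,1]
I1: z[5]−=0.926, z[2]+=0.926
R3: Y=0.02222+0.000j on G[3,0]
I2: z[2]−=0.00902, z[3]+=0.00902
R4: Y=0.001543+0.000j on G[1,2]
R5: Y=0.01462+0.000j on G[2,0]
C3: Y=0.000+0.2616j on G[1,6]
L1: Y=0.000-0.09709j on G[3,5]
R6: Y=0.001063+0.000j on G[4,0]
R7: Y=0.02740+0.000j on G[3,4]
R8: Y=0.03096+0.000j on G[4,0]
R9: Y=0.3226+0.000j on G[3,2]
L2: Y=0.000-0.6935j on G[1,5]
R10: Y=0.5076+0.000j on G[0,4]
C4: Y=0.000+0.003595j on G[0,3]
R11: Y=0.001733+0.000j on G[1,0]
I3: z[0]−=0.211, z[5]+=0.211
V1: row V6−V5=11.2, i_V1 at 6,5
solve → V1=-17.25+1.963j, V2=5.714-0.2234j, V3=3.240-0.2440j, V4=0.1565-0.01179j, V5=-11.15-6.203j, V6=0.04515-6.203j
aux → i_V1=-5.433-2.757j

1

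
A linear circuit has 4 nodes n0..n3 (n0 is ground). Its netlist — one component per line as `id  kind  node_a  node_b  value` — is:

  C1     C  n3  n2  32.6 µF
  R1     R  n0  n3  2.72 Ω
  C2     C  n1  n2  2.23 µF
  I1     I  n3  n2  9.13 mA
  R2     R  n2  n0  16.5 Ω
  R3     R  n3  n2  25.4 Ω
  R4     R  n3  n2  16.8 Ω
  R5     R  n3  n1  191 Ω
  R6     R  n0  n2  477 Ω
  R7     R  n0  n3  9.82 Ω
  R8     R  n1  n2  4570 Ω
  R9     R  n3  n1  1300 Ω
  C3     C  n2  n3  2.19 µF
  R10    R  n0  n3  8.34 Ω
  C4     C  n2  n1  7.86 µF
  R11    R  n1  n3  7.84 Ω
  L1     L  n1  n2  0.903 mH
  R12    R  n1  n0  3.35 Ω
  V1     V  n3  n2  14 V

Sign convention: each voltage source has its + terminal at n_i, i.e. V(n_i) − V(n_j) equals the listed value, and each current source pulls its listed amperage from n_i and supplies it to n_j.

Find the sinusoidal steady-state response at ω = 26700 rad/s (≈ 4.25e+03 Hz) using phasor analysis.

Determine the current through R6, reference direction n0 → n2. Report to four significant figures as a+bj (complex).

0.02417-0.004019j A

MNA unknowns: 3 node voltages V₁..V_3 plus 1 source current (V1)
C1: Y=0.000+0.8704j on G[3,2]
R1: Y=0.3676+0.000j on G[0,3]
C2: Y=0.000+0.05954j on G[1,2]
I1: z[3]−=0.00913, z[2]+=0.00913
R2: Y=0.06061+0.000j on G[2,0]
R3: Y=0.03937+0.000j on G[3,2]
R4: Y=0.05952+0.000j on G[3,2]
R5: Y=0.005236+0.000j on G[3,1]
R6: Y=0.002096+0.000j on G[0,2]
R7: Y=0.1018+0.000j on G[0,3]
R8: Y=0.0002188+0.000j on G[1,2]
R9: Y=0.0007692+0.000j on G[3,1]
C3: Y=0.000+0.05847j on G[2,3]
R10: Y=0.1199+0.000j on G[0,3]
C4: Y=0.000+0.2099j on G[2,1]
R11: Y=0.1276+0.000j on G[1,3]
L1: Y=0.000-0.04148j on G[1,2]
R12: Y=0.2985+0.000j on G[1,0]
V1: row V3−V2=14, i_V1 at 3,2
solve → V1=-2.461-4.187j, V2=-11.53+1.917j, V3=2.473+1.917j
aux → i_V1=-3.510-14.95j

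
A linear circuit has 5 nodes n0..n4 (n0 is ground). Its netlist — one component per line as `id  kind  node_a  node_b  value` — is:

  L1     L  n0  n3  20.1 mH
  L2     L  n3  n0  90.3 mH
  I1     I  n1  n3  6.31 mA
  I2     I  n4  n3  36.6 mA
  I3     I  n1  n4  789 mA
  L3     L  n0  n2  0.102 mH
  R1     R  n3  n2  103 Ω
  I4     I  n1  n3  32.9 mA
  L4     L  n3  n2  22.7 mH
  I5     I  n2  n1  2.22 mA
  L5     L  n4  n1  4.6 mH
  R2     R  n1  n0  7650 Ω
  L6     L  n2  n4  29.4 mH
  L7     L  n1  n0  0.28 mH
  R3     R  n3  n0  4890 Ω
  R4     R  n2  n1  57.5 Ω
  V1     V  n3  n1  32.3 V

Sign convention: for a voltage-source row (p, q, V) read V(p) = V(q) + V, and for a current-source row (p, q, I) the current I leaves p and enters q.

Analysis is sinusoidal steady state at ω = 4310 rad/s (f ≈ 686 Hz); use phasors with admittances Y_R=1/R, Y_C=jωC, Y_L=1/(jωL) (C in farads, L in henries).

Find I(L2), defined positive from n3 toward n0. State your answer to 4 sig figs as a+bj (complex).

Element admittances at ω=4310 rad/s:
  Y(L1) = 0.000-0.01154j S between n0,n3
  Y(L2) = 0.000-0.002569j S between n3,n0
  I1: injects 0.00631 A into n3 (from n1)
  I2: injects 0.0366 A into n3 (from n4)
  I3: injects 0.789 A into n4 (from n1)
  Y(L3) = 0.000-2.275j S between n0,n2
  Y(R1) = 0.009709+0.000j S between n3,n2
  I4: injects 0.0329 A into n3 (from n1)
  Y(L4) = 0.000-0.01022j S between n3,n2
  I5: injects 0.00222 A into n1 (from n2)
  Y(L5) = 0.000-0.05044j S between n4,n1
  Y(R2) = 0.0001307+0.000j S between n1,n0
  Y(L6) = 0.000-0.007892j S between n2,n4
  Y(L7) = 0.000-0.8286j S between n1,n0
  Y(R3) = 0.0002045+0.000j S between n3,n0
  Y(R4) = 0.01739+0.000j S between n2,n1
  V1: constraint V(n3)−V(n1) = 32.3
Assemble and solve the 5×5 MNA system:
  V(n1)=-0.9308-0.4507j  V(n2)=0.1444+0.1642j  V(n3)=31.37-0.4507j  V(n4)=-0.7854+12.53j
  i(V1)=-0.2211+0.7679j

-0.001158-0.08060j A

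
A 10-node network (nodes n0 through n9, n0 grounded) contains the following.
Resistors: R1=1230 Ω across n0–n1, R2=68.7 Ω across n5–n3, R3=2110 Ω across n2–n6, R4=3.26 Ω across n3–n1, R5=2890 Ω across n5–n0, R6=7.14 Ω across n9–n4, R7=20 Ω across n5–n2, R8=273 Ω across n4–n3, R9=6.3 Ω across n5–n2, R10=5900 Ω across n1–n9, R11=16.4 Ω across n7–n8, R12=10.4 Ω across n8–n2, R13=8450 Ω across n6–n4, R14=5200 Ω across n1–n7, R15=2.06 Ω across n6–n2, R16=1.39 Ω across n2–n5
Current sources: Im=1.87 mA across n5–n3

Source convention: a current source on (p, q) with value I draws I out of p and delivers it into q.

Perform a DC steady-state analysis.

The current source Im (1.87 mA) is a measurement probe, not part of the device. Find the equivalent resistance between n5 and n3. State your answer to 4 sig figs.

R_eq = 66.21 Ω

Element admittances at DC:
  Y(R1) = 0.0008130 S between n0,n1
  Y(R2) = 0.01456 S between n5,n3
  Y(R3) = 0.0004739 S between n2,n6
  Y(R4) = 0.3067 S between n3,n1
  Y(R5) = 0.0003460 S between n5,n0
  Y(R6) = 0.1401 S between n9,n4
  Y(R7) = 0.05000 S between n5,n2
  Y(R8) = 0.003663 S between n4,n3
  Y(R9) = 0.1587 S between n5,n2
  Y(R10) = 0.0001695 S between n1,n9
  Y(R11) = 0.06098 S between n7,n8
  Y(R12) = 0.09615 S between n8,n2
  Y(R13) = 0.0001183 S between n6,n4
  Y(R14) = 0.0001923 S between n1,n7
  Y(R15) = 0.4854 S between n6,n2
  Y(R16) = 0.7194 S between n2,n5
  Im: injects 0.00187 A into n3 (from n5)
Assemble and solve the 9×9 MNA system:
  V(n1)=0.03691  V(n2)=-0.08668  V(n3)=0.03709  V(n4)=0.03337  V(n5)=-0.08672  V(n6)=-0.08665  V(n7)=-0.08605  V(n8)=-0.08643  V(n9)=0.03338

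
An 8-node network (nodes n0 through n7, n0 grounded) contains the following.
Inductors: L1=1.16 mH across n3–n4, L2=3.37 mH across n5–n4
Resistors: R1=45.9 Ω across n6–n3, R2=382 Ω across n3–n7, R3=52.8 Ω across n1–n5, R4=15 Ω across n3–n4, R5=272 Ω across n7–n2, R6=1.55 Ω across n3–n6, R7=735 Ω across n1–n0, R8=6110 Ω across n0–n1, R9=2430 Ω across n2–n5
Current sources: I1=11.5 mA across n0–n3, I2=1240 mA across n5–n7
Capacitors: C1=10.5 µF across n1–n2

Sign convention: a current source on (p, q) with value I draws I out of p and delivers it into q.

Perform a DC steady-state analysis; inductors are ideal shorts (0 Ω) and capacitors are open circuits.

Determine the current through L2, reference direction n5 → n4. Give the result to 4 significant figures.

MNA unknowns: 7 node voltages V₁..V_7 plus 2 source currents (L1, L2)
L1: row V3−V4=0, i_L1 at 3,4
R1: Y=0.02179 on G[6,3]
R2: Y=0.002618 on G[3,7]
R3: Y=0.01894 on G[1,5]
R4: Y=0.06667 on G[3,4]
L2: row V5−V4=0, i_L2 at 5,4
R5: Y=0.003676 on G[7,2]
R6: Y=0.6452 on G[3,6]
R7: Y=0.001361 on G[1,0]
R8: Y=0.0001637 on G[0,1]
R9: Y=0.0004115 on G[2,5]
I1: z[0]−=0.0115, z[3]+=0.0115
C1: Y=0.000 on G[1,2]
I2: z[5]−=1.24, z[7]+=1.24
solve → V1=7.545, V2=381.4, V3=8.152, V4=8.152, V5=8.152, V6=8.152, V7=423.2
aux → i_L1=1.098, i_L2=-1.098

-1.098 A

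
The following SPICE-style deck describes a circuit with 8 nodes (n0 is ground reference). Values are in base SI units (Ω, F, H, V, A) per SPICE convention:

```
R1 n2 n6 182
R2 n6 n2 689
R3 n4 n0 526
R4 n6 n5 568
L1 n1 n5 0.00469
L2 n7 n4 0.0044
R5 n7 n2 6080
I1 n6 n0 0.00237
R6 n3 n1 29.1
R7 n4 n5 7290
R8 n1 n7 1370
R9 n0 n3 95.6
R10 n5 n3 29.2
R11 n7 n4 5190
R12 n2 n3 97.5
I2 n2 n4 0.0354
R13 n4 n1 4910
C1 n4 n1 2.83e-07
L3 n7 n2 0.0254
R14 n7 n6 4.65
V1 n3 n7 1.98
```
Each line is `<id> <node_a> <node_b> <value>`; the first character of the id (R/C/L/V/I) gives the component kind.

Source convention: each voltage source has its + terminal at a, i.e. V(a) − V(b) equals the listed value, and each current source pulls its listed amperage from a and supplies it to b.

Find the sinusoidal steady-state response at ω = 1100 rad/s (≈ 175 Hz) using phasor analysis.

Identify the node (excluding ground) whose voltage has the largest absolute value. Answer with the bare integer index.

Element admittances at ω=1100 rad/s:
  Y(R1) = 0.005495+0.000j S between n2,n6
  Y(R2) = 0.001451+0.000j S between n6,n2
  Y(R3) = 0.001901+0.000j S between n4,n0
  Y(R4) = 0.001761+0.000j S between n6,n5
  Y(L1) = 0.000-0.1938j S between n1,n5
  Y(L2) = 0.000-0.2066j S between n7,n4
  Y(R5) = 0.0001645+0.000j S between n7,n2
  I1: injects 0.00237 A into n0 (from n6)
  Y(R6) = 0.03436+0.000j S between n3,n1
  Y(R7) = 0.0001372+0.000j S between n4,n5
  Y(R8) = 0.0007299+0.000j S between n1,n7
  Y(R9) = 0.01046+0.000j S between n0,n3
  Y(R10) = 0.03425+0.000j S between n5,n3
  Y(R11) = 0.0001927+0.000j S between n7,n4
  Y(R12) = 0.01026+0.000j S between n2,n3
  I2: injects 0.0354 A into n4 (from n2)
  Y(R13) = 0.0002037+0.000j S between n4,n1
  Y(C1) = 0.000+0.0003113j S between n4,n1
  Y(L3) = 0.000-0.03579j S between n7,n2
  Y(R14) = 0.2151+0.000j S between n7,n6
  V1: constraint V(n3)−V(n7) = 1.98
Assemble and solve the 8×8 MNA system:
  V(n1)=0.03452-0.03492j  V(n2)=-2.031-0.3718j  V(n3)=0.1129-0.02952j  V(n4)=-1.868+0.1624j  V(n5)=0.03265-0.03935j  V(n6)=-1.868-0.04022j  V(n7)=-1.867-0.02952j
  i(V1)=-0.02861-0.003723j

2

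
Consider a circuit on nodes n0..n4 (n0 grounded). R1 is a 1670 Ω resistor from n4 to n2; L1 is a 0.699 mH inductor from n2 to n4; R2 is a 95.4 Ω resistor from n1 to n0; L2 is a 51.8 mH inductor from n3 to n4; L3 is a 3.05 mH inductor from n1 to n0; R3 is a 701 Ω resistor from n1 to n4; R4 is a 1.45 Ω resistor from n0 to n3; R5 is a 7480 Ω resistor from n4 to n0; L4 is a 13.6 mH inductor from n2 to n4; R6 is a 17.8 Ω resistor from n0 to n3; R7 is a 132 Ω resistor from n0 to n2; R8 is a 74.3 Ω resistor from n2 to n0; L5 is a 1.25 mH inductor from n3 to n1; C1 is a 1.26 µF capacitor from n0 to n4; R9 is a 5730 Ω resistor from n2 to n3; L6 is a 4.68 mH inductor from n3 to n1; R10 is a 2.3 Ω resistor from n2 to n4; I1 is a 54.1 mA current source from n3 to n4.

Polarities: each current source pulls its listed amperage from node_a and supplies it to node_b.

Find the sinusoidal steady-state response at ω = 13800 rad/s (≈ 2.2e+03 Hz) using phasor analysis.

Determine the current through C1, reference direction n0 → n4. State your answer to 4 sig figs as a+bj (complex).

Apply KCL at each of the 4 non-ground nodes and solve the resulting linear system.
Node n1: branches {R2, L3, R3, L5, L6} → V_1 = -0.03400+0.02268j
Node n2: branches {R1, L1, L4, R7, R8, R9, R10} → V_2 = 1.545-1.136j
Node n3: branches {L2, R4, R6, L5, R9, L6, I1} → V_3 = -0.07140-0.007138j
Node n4: branches {R1, L1, L2, R3, R5, L4, C1, R10, I1} → V_4 = 1.629-1.170j

-0.02035-0.02833j A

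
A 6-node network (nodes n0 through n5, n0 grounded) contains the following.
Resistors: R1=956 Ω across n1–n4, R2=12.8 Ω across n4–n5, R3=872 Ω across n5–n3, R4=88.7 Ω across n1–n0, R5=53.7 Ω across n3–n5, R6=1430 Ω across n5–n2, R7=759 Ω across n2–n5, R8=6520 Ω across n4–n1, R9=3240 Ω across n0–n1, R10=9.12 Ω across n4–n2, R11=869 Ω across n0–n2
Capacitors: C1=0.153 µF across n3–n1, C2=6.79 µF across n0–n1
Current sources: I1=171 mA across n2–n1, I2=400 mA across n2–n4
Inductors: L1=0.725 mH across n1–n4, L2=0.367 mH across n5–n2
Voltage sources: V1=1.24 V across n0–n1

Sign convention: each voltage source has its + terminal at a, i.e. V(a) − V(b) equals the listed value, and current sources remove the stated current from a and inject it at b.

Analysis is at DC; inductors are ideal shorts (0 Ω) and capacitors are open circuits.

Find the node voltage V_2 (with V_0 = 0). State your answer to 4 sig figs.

Apply KCL at each of the 5 non-ground nodes and solve the resulting linear system.
Node n1: branches {R1, C1, I1, R4, L1, C2, R8, R9, V1} → V_1 = -1.240
Node n2: branches {I1, R6, R7, L2, I2, R10, R11} → V_2 = -4.255
Node n3: branches {R3, C1, R5} → V_3 = -4.255
Node n4: branches {R1, R2, L1, R8, I2, R10} → V_4 = -1.240
Node n5: branches {R2, R3, R5, R6, R7, L2} → V_5 = -4.255
Source currents: i(L1)=0.1661, i(L2)=0.2355, i(V1)=-0.01926

-4.255 V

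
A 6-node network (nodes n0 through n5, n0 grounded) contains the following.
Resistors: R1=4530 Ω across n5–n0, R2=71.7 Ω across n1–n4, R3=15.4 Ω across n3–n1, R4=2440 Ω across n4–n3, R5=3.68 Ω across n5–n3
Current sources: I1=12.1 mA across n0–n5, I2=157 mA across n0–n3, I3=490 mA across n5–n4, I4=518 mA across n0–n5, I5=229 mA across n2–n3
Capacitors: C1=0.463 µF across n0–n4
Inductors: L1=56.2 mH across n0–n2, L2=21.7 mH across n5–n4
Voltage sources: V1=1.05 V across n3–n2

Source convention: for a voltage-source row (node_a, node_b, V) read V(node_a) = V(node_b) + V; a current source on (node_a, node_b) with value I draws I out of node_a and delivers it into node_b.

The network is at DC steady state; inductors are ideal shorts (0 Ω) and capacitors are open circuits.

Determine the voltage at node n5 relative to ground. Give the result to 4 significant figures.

2.917 V

Apply KCL at each of the 5 non-ground nodes and solve the resulting linear system.
Node n1: branches {R2, R3} → V_1 = 1.380
Node n2: branches {L1, I5, V1} → V_2 = 0.000
Node n3: branches {I2, R3, R4, R5, I5, V1} → V_3 = 1.050
Node n4: branches {R2, C1, I3, R4, L2} → V_4 = 2.917
Node n5: branches {R1, I1, I3, I4, R5, L2} → V_5 = 2.917
Source currents: i(L1)=-0.6865, i(L2)=-0.4678, i(V1)=0.9155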